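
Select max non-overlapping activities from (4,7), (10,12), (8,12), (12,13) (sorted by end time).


Greedy: pick earliest-ending, then skip overlaps.
Selected (3 activities): [(4, 7), (10, 12), (12, 13)]


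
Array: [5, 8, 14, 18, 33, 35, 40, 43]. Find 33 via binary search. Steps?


Search for 33:
[0,7] mid=3 arr[3]=18
[4,7] mid=5 arr[5]=35
[4,4] mid=4 arr[4]=33
Total: 3 comparisons


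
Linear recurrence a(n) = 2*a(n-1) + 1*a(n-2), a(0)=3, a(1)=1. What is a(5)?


Build bottom-up:
...a(3)=11, a(4)=27, a(5)=2*27+1*11=65


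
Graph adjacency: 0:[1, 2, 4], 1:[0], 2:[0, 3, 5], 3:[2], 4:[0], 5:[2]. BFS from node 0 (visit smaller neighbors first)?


BFS queue: start with [0]
Visit order: [0, 1, 2, 4, 3, 5]


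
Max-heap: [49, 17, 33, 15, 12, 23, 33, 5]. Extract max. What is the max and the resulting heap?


Max = 49
Replace root with last, heapify down
Resulting heap: [33, 17, 33, 15, 12, 23, 5]


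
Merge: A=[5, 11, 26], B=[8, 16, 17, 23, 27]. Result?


Compare heads, take smaller each step.
Merged: [5, 8, 11, 16, 17, 23, 26, 27]


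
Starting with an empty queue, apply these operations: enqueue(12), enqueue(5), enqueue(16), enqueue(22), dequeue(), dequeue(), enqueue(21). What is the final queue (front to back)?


enqueue(12) -> [12]
enqueue(5) -> [12, 5]
enqueue(16) -> [12, 5, 16]
enqueue(22) -> [12, 5, 16, 22]
dequeue() returns 12 -> [5, 16, 22]
dequeue() returns 5 -> [16, 22]
enqueue(21) -> [16, 22, 21]
Final queue (front to back): [16, 22, 21]


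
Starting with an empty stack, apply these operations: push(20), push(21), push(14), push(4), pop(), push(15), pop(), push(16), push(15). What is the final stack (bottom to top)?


push(20) -> [20]
push(21) -> [20, 21]
push(14) -> [20, 21, 14]
push(4) -> [20, 21, 14, 4]
pop() returns 4 -> [20, 21, 14]
push(15) -> [20, 21, 14, 15]
pop() returns 15 -> [20, 21, 14]
push(16) -> [20, 21, 14, 16]
push(15) -> [20, 21, 14, 16, 15]
Final stack (bottom to top): [20, 21, 14, 16, 15]


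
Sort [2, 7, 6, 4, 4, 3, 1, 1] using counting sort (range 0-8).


Count array: [0, 2, 1, 1, 2, 0, 1, 1, 0]
Reconstruct: [1, 1, 2, 3, 4, 4, 6, 7]


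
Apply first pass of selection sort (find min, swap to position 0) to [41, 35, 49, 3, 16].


After one pass: [3, 35, 49, 41, 16]


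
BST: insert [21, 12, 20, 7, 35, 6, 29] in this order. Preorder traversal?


Root = 21; build tree by BST insertion.
Preorder traversal: [21, 12, 7, 6, 20, 35, 29]


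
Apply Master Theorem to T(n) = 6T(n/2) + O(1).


a=6, b=2, c=0. log_2(6)=2.585 > c=0. Case 1: O(n^log_b(a)) = O(n^2.585)
Complexity: O(n^2.585)


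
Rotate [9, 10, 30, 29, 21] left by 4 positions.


Left rotate by 4: [21, 9, 10, 30, 29]


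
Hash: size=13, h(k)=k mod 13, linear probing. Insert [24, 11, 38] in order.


Insertions: 24->slot 11; 11->slot 12; 38->slot 0
Table: [38, None, None, None, None, None, None, None, None, None, None, 24, 11]


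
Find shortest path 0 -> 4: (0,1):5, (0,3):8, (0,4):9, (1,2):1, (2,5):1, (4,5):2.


Dijkstra from 0:
Distances: {0: 0, 1: 5, 2: 6, 3: 8, 4: 9, 5: 7}
Shortest distance to 4 = 9, path = [0, 4]


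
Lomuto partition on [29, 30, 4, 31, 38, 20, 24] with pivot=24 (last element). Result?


Elements <= 24 go left of pivot.
Result: [4, 20, 24, 31, 38, 30, 29], pivot at index 2


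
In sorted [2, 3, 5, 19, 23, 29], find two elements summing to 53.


Two pointers: lo=0, hi=5
No pair sums to 53


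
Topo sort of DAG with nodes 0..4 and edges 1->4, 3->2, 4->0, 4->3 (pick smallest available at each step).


Kahn's algorithm, process smallest node first
Order: [1, 4, 0, 3, 2]


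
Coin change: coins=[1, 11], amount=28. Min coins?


dp[0]=0; dp[i]=1+min(dp[i-c] for c in coins)
...dp[23]=3, dp[24]=4, dp[25]=5, dp[26]=6, dp[27]=7, dp[28]=8
Minimum coins for 28 = 8


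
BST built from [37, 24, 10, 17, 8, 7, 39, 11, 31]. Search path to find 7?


BST root = 37
Search for 7: compare at each node
Path: [37, 24, 10, 8, 7]


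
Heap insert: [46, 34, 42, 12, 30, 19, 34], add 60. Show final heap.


Append 60: [46, 34, 42, 12, 30, 19, 34, 60]
Bubble up: swap idx 7(60) with idx 3(12); swap idx 3(60) with idx 1(34); swap idx 1(60) with idx 0(46)
Result: [60, 46, 42, 34, 30, 19, 34, 12]


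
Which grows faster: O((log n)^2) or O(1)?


constant grows slower than polylogarithmic
O(1) is asymptotically smaller; O((log n)^2) grows faster


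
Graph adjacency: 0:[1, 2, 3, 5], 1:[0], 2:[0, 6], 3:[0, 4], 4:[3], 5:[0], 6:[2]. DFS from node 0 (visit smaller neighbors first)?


DFS stack-based: start with [0]
Visit order: [0, 1, 2, 6, 3, 4, 5]


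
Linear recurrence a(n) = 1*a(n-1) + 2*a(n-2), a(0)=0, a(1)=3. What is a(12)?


Build bottom-up:
...a(10)=1023, a(11)=2049, a(12)=1*2049+2*1023=4095


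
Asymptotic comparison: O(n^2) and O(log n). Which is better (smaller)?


logarithmic grows slower than quadratic
O(log n) is asymptotically smaller; O(n^2) grows faster


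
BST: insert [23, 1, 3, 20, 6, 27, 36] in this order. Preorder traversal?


Root = 23; build tree by BST insertion.
Preorder traversal: [23, 1, 3, 20, 6, 27, 36]


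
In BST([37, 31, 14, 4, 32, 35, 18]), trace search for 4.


BST root = 37
Search for 4: compare at each node
Path: [37, 31, 14, 4]


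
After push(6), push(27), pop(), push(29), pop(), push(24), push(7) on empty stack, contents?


push(6) -> [6]
push(27) -> [6, 27]
pop() returns 27 -> [6]
push(29) -> [6, 29]
pop() returns 29 -> [6]
push(24) -> [6, 24]
push(7) -> [6, 24, 7]
Final stack (bottom to top): [6, 24, 7]


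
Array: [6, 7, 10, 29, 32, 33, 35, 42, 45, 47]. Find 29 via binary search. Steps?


Search for 29:
[0,9] mid=4 arr[4]=32
[0,3] mid=1 arr[1]=7
[2,3] mid=2 arr[2]=10
[3,3] mid=3 arr[3]=29
Total: 4 comparisons


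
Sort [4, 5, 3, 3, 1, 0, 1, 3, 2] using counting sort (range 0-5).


Count array: [1, 2, 1, 3, 1, 1]
Reconstruct: [0, 1, 1, 2, 3, 3, 3, 4, 5]


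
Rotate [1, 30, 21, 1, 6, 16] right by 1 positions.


Right rotate by 1: [16, 1, 30, 21, 1, 6]


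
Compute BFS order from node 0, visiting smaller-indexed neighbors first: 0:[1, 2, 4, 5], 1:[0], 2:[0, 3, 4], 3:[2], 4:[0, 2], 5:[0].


BFS queue: start with [0]
Visit order: [0, 1, 2, 4, 5, 3]


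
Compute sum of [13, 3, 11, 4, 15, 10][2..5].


Prefix sums: [0, 13, 16, 27, 31, 46, 56]
Sum[2..5] = prefix[6] - prefix[2] = 56 - 16 = 40


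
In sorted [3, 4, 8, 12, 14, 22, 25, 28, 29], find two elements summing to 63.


Two pointers: lo=0, hi=8
No pair sums to 63


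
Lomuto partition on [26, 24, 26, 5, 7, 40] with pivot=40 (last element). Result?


Elements <= 40 go left of pivot.
Result: [26, 24, 26, 5, 7, 40], pivot at index 5


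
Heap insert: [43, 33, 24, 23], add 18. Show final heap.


Append 18: [43, 33, 24, 23, 18]
Bubble up: no swaps needed
Result: [43, 33, 24, 23, 18]


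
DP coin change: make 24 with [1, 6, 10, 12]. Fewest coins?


dp[0]=0; dp[i]=1+min(dp[i-c] for c in coins)
...dp[19]=3, dp[20]=2, dp[21]=3, dp[22]=2, dp[23]=3, dp[24]=2
Minimum coins for 24 = 2


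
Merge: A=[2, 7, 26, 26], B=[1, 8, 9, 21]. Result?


Compare heads, take smaller each step.
Merged: [1, 2, 7, 8, 9, 21, 26, 26]


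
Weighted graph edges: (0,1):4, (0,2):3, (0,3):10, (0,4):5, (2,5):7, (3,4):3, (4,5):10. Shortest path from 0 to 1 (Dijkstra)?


Dijkstra from 0:
Distances: {0: 0, 1: 4, 2: 3, 3: 8, 4: 5, 5: 10}
Shortest distance to 1 = 4, path = [0, 1]


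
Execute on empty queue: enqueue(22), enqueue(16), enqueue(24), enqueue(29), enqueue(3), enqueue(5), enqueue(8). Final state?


enqueue(22) -> [22]
enqueue(16) -> [22, 16]
enqueue(24) -> [22, 16, 24]
enqueue(29) -> [22, 16, 24, 29]
enqueue(3) -> [22, 16, 24, 29, 3]
enqueue(5) -> [22, 16, 24, 29, 3, 5]
enqueue(8) -> [22, 16, 24, 29, 3, 5, 8]
Final queue (front to back): [22, 16, 24, 29, 3, 5, 8]


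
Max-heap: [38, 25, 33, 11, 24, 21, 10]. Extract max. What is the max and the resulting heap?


Max = 38
Replace root with last, heapify down
Resulting heap: [33, 25, 21, 11, 24, 10]


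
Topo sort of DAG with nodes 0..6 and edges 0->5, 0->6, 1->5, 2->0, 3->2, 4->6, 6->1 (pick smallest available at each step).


Kahn's algorithm, process smallest node first
Order: [3, 2, 0, 4, 6, 1, 5]


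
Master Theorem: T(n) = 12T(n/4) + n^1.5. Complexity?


a=12, b=4, c=1.5. log_4(12)=1.792 > c=1.5. Case 1: O(n^log_b(a)) = O(n^1.792)
Complexity: O(n^1.792)


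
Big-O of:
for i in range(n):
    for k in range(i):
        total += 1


Per nesting level: O(n) * O(n) [triangular over i] = O(n^2)
Complexity: O(n^2)


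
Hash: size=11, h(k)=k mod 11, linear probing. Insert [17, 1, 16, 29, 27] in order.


Insertions: 17->slot 6; 1->slot 1; 16->slot 5; 29->slot 7; 27->slot 8
Table: [None, 1, None, None, None, 16, 17, 29, 27, None, None]


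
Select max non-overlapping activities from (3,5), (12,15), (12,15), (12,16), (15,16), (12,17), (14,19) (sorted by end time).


Greedy: pick earliest-ending, then skip overlaps.
Selected (3 activities): [(3, 5), (12, 15), (15, 16)]


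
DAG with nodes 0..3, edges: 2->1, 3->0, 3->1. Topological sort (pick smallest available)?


Kahn's algorithm, process smallest node first
Order: [2, 3, 0, 1]


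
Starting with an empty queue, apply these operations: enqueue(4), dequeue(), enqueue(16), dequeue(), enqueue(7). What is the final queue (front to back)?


enqueue(4) -> [4]
dequeue() returns 4 -> []
enqueue(16) -> [16]
dequeue() returns 16 -> []
enqueue(7) -> [7]
Final queue (front to back): [7]


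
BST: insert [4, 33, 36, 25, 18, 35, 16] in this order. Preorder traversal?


Root = 4; build tree by BST insertion.
Preorder traversal: [4, 33, 25, 18, 16, 36, 35]


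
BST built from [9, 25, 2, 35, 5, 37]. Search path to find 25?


BST root = 9
Search for 25: compare at each node
Path: [9, 25]


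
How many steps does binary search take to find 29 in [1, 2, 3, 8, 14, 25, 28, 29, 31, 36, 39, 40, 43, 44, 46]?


Search for 29:
[0,14] mid=7 arr[7]=29
Total: 1 comparisons


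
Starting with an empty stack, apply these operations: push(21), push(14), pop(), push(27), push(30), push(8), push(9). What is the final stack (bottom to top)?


push(21) -> [21]
push(14) -> [21, 14]
pop() returns 14 -> [21]
push(27) -> [21, 27]
push(30) -> [21, 27, 30]
push(8) -> [21, 27, 30, 8]
push(9) -> [21, 27, 30, 8, 9]
Final stack (bottom to top): [21, 27, 30, 8, 9]


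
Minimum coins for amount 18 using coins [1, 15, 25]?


dp[0]=0; dp[i]=1+min(dp[i-c] for c in coins)
...dp[13]=13, dp[14]=14, dp[15]=1, dp[16]=2, dp[17]=3, dp[18]=4
Minimum coins for 18 = 4


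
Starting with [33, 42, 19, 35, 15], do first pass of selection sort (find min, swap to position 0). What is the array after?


After one pass: [15, 42, 19, 35, 33]


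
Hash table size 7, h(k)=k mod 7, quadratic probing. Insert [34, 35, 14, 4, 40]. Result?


Insertions: 34->slot 6; 35->slot 0; 14->slot 1; 4->slot 4; 40->slot 5
Table: [35, 14, None, None, 4, 40, 34]


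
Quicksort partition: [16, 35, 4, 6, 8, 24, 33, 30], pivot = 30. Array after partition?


Elements <= 30 go left of pivot.
Result: [16, 4, 6, 8, 24, 30, 33, 35], pivot at index 5


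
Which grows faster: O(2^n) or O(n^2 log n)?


n^2 log n grows slower than exponential
O(n^2 log n) is asymptotically smaller; O(2^n) grows faster


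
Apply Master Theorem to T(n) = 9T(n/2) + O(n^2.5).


a=9, b=2, c=2.5. log_2(9)=3.170 > c=2.5. Case 1: O(n^log_b(a)) = O(n^3.170)
Complexity: O(n^3.170)


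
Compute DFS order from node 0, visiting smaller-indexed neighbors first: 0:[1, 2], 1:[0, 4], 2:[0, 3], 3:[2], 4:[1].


DFS stack-based: start with [0]
Visit order: [0, 1, 4, 2, 3]


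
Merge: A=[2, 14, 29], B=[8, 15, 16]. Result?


Compare heads, take smaller each step.
Merged: [2, 8, 14, 15, 16, 29]


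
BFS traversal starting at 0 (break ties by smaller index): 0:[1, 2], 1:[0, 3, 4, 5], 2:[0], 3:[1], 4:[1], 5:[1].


BFS queue: start with [0]
Visit order: [0, 1, 2, 3, 4, 5]


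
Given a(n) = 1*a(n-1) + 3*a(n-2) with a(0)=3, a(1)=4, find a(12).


Build bottom-up:
...a(10)=9208, a(11)=21163, a(12)=1*21163+3*9208=48787


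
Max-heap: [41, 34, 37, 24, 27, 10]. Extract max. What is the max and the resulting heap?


Max = 41
Replace root with last, heapify down
Resulting heap: [37, 34, 10, 24, 27]


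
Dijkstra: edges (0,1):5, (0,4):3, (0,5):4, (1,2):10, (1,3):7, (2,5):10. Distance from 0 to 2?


Dijkstra from 0:
Distances: {0: 0, 1: 5, 2: 14, 3: 12, 4: 3, 5: 4}
Shortest distance to 2 = 14, path = [0, 5, 2]


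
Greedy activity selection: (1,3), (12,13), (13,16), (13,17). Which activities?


Greedy: pick earliest-ending, then skip overlaps.
Selected (3 activities): [(1, 3), (12, 13), (13, 16)]


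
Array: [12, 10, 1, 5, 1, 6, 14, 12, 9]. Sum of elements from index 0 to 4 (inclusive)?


Prefix sums: [0, 12, 22, 23, 28, 29, 35, 49, 61, 70]
Sum[0..4] = prefix[5] - prefix[0] = 29 - 0 = 29


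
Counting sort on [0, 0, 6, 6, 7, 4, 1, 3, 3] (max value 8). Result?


Count array: [2, 1, 0, 2, 1, 0, 2, 1, 0]
Reconstruct: [0, 0, 1, 3, 3, 4, 6, 6, 7]


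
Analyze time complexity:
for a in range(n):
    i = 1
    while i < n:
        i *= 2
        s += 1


Per nesting level: O(n) * O(log n) = O(n log n)
Complexity: O(n log n)


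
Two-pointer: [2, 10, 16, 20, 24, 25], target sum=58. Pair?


Two pointers: lo=0, hi=5
No pair sums to 58


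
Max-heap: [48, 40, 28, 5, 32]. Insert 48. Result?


Append 48: [48, 40, 28, 5, 32, 48]
Bubble up: swap idx 5(48) with idx 2(28)
Result: [48, 40, 48, 5, 32, 28]


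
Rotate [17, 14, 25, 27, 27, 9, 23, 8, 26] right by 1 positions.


Right rotate by 1: [26, 17, 14, 25, 27, 27, 9, 23, 8]


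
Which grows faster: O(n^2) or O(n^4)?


quadratic grows slower than quartic
O(n^2) is asymptotically smaller; O(n^4) grows faster


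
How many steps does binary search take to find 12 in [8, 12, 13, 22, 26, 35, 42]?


Search for 12:
[0,6] mid=3 arr[3]=22
[0,2] mid=1 arr[1]=12
Total: 2 comparisons


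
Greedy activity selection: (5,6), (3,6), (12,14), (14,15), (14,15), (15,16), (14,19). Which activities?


Greedy: pick earliest-ending, then skip overlaps.
Selected (4 activities): [(5, 6), (12, 14), (14, 15), (15, 16)]


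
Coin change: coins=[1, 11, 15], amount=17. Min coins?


dp[0]=0; dp[i]=1+min(dp[i-c] for c in coins)
...dp[12]=2, dp[13]=3, dp[14]=4, dp[15]=1, dp[16]=2, dp[17]=3
Minimum coins for 17 = 3


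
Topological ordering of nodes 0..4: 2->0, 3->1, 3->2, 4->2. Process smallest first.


Kahn's algorithm, process smallest node first
Order: [3, 1, 4, 2, 0]


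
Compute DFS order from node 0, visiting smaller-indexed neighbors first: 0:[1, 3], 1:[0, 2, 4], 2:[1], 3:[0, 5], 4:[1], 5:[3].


DFS stack-based: start with [0]
Visit order: [0, 1, 2, 4, 3, 5]


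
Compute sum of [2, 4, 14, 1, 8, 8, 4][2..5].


Prefix sums: [0, 2, 6, 20, 21, 29, 37, 41]
Sum[2..5] = prefix[6] - prefix[2] = 37 - 6 = 31


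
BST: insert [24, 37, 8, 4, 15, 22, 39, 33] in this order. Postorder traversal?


Root = 24; build tree by BST insertion.
Postorder traversal: [4, 22, 15, 8, 33, 39, 37, 24]


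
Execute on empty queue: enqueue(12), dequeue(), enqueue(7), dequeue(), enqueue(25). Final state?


enqueue(12) -> [12]
dequeue() returns 12 -> []
enqueue(7) -> [7]
dequeue() returns 7 -> []
enqueue(25) -> [25]
Final queue (front to back): [25]


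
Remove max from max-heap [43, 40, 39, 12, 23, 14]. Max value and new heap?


Max = 43
Replace root with last, heapify down
Resulting heap: [40, 23, 39, 12, 14]


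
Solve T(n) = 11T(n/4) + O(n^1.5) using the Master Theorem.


a=11, b=4, c=1.5. log_4(11)=1.730 > c=1.5. Case 1: O(n^log_b(a)) = O(n^1.730)
Complexity: O(n^1.730)


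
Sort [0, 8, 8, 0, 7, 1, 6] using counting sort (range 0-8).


Count array: [2, 1, 0, 0, 0, 0, 1, 1, 2]
Reconstruct: [0, 0, 1, 6, 7, 8, 8]


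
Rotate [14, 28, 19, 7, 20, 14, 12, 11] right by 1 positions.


Right rotate by 1: [11, 14, 28, 19, 7, 20, 14, 12]


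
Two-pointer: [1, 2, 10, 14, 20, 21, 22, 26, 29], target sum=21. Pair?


Two pointers: lo=0, hi=8
Found pair: (1, 20) summing to 21


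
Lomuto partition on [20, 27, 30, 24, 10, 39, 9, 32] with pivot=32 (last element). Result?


Elements <= 32 go left of pivot.
Result: [20, 27, 30, 24, 10, 9, 32, 39], pivot at index 6


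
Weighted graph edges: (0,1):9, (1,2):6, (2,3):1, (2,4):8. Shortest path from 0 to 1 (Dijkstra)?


Dijkstra from 0:
Distances: {0: 0, 1: 9, 2: 15, 3: 16, 4: 23}
Shortest distance to 1 = 9, path = [0, 1]


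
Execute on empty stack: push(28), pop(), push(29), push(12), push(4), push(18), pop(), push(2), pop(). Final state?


push(28) -> [28]
pop() returns 28 -> []
push(29) -> [29]
push(12) -> [29, 12]
push(4) -> [29, 12, 4]
push(18) -> [29, 12, 4, 18]
pop() returns 18 -> [29, 12, 4]
push(2) -> [29, 12, 4, 2]
pop() returns 2 -> [29, 12, 4]
Final stack (bottom to top): [29, 12, 4]


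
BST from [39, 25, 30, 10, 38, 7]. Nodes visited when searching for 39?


BST root = 39
Search for 39: compare at each node
Path: [39]


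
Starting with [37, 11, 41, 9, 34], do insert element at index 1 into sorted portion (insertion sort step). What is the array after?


After one pass: [11, 37, 41, 9, 34]


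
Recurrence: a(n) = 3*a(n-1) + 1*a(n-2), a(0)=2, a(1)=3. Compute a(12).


Build bottom-up:
...a(10)=154451, a(11)=510117, a(12)=3*510117+1*154451=1684802


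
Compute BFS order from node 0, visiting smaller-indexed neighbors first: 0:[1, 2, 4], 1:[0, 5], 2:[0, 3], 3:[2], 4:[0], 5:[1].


BFS queue: start with [0]
Visit order: [0, 1, 2, 4, 5, 3]


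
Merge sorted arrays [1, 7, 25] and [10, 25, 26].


Compare heads, take smaller each step.
Merged: [1, 7, 10, 25, 25, 26]


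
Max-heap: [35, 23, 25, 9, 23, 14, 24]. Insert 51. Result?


Append 51: [35, 23, 25, 9, 23, 14, 24, 51]
Bubble up: swap idx 7(51) with idx 3(9); swap idx 3(51) with idx 1(23); swap idx 1(51) with idx 0(35)
Result: [51, 35, 25, 23, 23, 14, 24, 9]


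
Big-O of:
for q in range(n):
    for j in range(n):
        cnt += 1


Per nesting level: O(n) * O(n) = O(n^2)
Complexity: O(n^2)


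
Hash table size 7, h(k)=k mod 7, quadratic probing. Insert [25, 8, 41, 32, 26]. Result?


Insertions: 25->slot 4; 8->slot 1; 41->slot 6; 32->slot 5; 26->slot 2
Table: [None, 8, 26, None, 25, 32, 41]


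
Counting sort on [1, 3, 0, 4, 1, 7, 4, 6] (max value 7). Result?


Count array: [1, 2, 0, 1, 2, 0, 1, 1]
Reconstruct: [0, 1, 1, 3, 4, 4, 6, 7]


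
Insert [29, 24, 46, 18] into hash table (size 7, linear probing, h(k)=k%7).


Insertions: 29->slot 1; 24->slot 3; 46->slot 4; 18->slot 5
Table: [None, 29, None, 24, 46, 18, None]


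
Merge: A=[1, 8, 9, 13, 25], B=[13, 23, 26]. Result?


Compare heads, take smaller each step.
Merged: [1, 8, 9, 13, 13, 23, 25, 26]


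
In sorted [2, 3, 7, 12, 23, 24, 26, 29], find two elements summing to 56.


Two pointers: lo=0, hi=7
No pair sums to 56


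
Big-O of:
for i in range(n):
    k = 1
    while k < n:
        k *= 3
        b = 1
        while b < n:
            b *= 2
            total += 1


Per nesting level: O(n) * O(log n) * O(log n) = O(n (log n)^2)
Complexity: O(n (log n)^2)


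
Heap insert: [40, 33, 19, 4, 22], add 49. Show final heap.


Append 49: [40, 33, 19, 4, 22, 49]
Bubble up: swap idx 5(49) with idx 2(19); swap idx 2(49) with idx 0(40)
Result: [49, 33, 40, 4, 22, 19]


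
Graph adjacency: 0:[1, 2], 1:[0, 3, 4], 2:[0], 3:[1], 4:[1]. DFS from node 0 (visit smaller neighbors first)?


DFS stack-based: start with [0]
Visit order: [0, 1, 3, 4, 2]


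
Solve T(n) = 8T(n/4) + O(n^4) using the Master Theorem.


a=8, b=4, c=4. log_4(8)=1.5 < c=4. Case 3: O(n^c) = O(n^4)
Complexity: O(n^4)


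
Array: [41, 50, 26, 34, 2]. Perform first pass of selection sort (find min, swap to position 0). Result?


After one pass: [2, 50, 26, 34, 41]


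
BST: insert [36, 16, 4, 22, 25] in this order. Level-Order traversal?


Root = 36; build tree by BST insertion.
Level-Order traversal: [36, 16, 4, 22, 25]


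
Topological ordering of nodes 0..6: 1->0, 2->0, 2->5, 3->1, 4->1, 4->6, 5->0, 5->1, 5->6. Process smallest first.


Kahn's algorithm, process smallest node first
Order: [2, 3, 4, 5, 1, 0, 6]


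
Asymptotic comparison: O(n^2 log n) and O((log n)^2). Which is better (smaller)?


polylogarithmic grows slower than n^2 log n
O((log n)^2) is asymptotically smaller; O(n^2 log n) grows faster


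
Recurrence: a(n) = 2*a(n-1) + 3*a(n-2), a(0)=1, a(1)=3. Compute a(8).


Build bottom-up:
...a(6)=729, a(7)=2187, a(8)=2*2187+3*729=6561


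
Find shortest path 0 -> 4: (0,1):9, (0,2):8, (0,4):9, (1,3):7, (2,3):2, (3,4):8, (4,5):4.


Dijkstra from 0:
Distances: {0: 0, 1: 9, 2: 8, 3: 10, 4: 9, 5: 13}
Shortest distance to 4 = 9, path = [0, 4]


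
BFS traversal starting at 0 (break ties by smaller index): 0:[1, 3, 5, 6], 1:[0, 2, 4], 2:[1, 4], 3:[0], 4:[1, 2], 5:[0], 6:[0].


BFS queue: start with [0]
Visit order: [0, 1, 3, 5, 6, 2, 4]


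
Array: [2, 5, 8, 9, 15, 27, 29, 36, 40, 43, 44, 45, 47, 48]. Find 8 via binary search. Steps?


Search for 8:
[0,13] mid=6 arr[6]=29
[0,5] mid=2 arr[2]=8
Total: 2 comparisons


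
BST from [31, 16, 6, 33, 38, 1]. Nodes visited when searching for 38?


BST root = 31
Search for 38: compare at each node
Path: [31, 33, 38]


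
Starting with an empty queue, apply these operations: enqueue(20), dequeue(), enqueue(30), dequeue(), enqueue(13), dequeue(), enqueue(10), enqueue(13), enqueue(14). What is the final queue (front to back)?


enqueue(20) -> [20]
dequeue() returns 20 -> []
enqueue(30) -> [30]
dequeue() returns 30 -> []
enqueue(13) -> [13]
dequeue() returns 13 -> []
enqueue(10) -> [10]
enqueue(13) -> [10, 13]
enqueue(14) -> [10, 13, 14]
Final queue (front to back): [10, 13, 14]


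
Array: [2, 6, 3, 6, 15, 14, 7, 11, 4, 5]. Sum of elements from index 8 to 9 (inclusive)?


Prefix sums: [0, 2, 8, 11, 17, 32, 46, 53, 64, 68, 73]
Sum[8..9] = prefix[10] - prefix[8] = 73 - 64 = 9


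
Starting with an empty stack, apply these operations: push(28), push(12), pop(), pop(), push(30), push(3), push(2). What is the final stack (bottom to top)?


push(28) -> [28]
push(12) -> [28, 12]
pop() returns 12 -> [28]
pop() returns 28 -> []
push(30) -> [30]
push(3) -> [30, 3]
push(2) -> [30, 3, 2]
Final stack (bottom to top): [30, 3, 2]


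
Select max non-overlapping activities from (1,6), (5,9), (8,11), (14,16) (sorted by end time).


Greedy: pick earliest-ending, then skip overlaps.
Selected (3 activities): [(1, 6), (8, 11), (14, 16)]


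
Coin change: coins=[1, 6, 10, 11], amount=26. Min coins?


dp[0]=0; dp[i]=1+min(dp[i-c] for c in coins)
...dp[21]=2, dp[22]=2, dp[23]=3, dp[24]=4, dp[25]=5, dp[26]=3
Minimum coins for 26 = 3


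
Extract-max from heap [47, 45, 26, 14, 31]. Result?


Max = 47
Replace root with last, heapify down
Resulting heap: [45, 31, 26, 14]


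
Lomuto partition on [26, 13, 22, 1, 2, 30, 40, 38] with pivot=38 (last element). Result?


Elements <= 38 go left of pivot.
Result: [26, 13, 22, 1, 2, 30, 38, 40], pivot at index 6


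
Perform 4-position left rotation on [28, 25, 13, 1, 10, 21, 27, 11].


Left rotate by 4: [10, 21, 27, 11, 28, 25, 13, 1]


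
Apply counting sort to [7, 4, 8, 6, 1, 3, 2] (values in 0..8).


Count array: [0, 1, 1, 1, 1, 0, 1, 1, 1]
Reconstruct: [1, 2, 3, 4, 6, 7, 8]


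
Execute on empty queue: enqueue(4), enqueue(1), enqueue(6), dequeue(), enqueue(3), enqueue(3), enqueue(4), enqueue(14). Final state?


enqueue(4) -> [4]
enqueue(1) -> [4, 1]
enqueue(6) -> [4, 1, 6]
dequeue() returns 4 -> [1, 6]
enqueue(3) -> [1, 6, 3]
enqueue(3) -> [1, 6, 3, 3]
enqueue(4) -> [1, 6, 3, 3, 4]
enqueue(14) -> [1, 6, 3, 3, 4, 14]
Final queue (front to back): [1, 6, 3, 3, 4, 14]


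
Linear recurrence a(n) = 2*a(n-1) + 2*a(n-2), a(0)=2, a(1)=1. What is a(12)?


Build bottom-up:
...a(10)=16480, a(11)=45024, a(12)=2*45024+2*16480=123008


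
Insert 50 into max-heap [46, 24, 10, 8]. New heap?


Append 50: [46, 24, 10, 8, 50]
Bubble up: swap idx 4(50) with idx 1(24); swap idx 1(50) with idx 0(46)
Result: [50, 46, 10, 8, 24]


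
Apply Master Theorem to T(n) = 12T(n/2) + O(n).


a=12, b=2, c=1. log_2(12)=3.585 > c=1. Case 1: O(n^log_b(a)) = O(n^3.585)
Complexity: O(n^3.585)


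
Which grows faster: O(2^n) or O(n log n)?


linearithmic grows slower than exponential
O(n log n) is asymptotically smaller; O(2^n) grows faster


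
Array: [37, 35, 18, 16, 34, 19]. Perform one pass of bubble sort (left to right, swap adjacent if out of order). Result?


After one pass: [35, 18, 16, 34, 19, 37]


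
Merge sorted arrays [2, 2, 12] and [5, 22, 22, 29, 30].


Compare heads, take smaller each step.
Merged: [2, 2, 5, 12, 22, 22, 29, 30]


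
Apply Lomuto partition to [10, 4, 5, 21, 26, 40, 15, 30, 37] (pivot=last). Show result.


Elements <= 37 go left of pivot.
Result: [10, 4, 5, 21, 26, 15, 30, 37, 40], pivot at index 7


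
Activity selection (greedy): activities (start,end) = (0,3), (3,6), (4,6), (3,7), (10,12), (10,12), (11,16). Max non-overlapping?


Greedy: pick earliest-ending, then skip overlaps.
Selected (3 activities): [(0, 3), (3, 6), (10, 12)]


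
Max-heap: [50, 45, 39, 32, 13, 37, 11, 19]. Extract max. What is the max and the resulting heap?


Max = 50
Replace root with last, heapify down
Resulting heap: [45, 32, 39, 19, 13, 37, 11]


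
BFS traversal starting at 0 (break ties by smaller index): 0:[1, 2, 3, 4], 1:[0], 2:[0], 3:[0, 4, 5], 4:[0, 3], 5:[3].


BFS queue: start with [0]
Visit order: [0, 1, 2, 3, 4, 5]


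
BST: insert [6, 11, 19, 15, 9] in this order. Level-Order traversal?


Root = 6; build tree by BST insertion.
Level-Order traversal: [6, 11, 9, 19, 15]


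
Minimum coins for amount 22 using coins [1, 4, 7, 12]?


dp[0]=0; dp[i]=1+min(dp[i-c] for c in coins)
...dp[17]=3, dp[18]=3, dp[19]=2, dp[20]=3, dp[21]=3, dp[22]=4
Minimum coins for 22 = 4


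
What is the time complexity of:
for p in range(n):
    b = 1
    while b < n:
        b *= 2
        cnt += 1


Per nesting level: O(n) * O(log n) = O(n log n)
Complexity: O(n log n)


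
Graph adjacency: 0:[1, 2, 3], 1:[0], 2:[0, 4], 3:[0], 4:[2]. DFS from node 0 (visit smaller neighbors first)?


DFS stack-based: start with [0]
Visit order: [0, 1, 2, 4, 3]


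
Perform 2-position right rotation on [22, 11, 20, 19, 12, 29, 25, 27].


Right rotate by 2: [25, 27, 22, 11, 20, 19, 12, 29]


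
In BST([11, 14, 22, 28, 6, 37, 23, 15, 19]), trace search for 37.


BST root = 11
Search for 37: compare at each node
Path: [11, 14, 22, 28, 37]


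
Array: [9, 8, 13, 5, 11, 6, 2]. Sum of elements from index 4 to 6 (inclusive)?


Prefix sums: [0, 9, 17, 30, 35, 46, 52, 54]
Sum[4..6] = prefix[7] - prefix[4] = 54 - 35 = 19


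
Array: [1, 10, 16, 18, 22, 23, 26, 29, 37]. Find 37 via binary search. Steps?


Search for 37:
[0,8] mid=4 arr[4]=22
[5,8] mid=6 arr[6]=26
[7,8] mid=7 arr[7]=29
[8,8] mid=8 arr[8]=37
Total: 4 comparisons


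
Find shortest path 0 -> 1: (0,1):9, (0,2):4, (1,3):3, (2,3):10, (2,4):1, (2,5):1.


Dijkstra from 0:
Distances: {0: 0, 1: 9, 2: 4, 3: 12, 4: 5, 5: 5}
Shortest distance to 1 = 9, path = [0, 1]


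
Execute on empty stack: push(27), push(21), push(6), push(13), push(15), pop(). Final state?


push(27) -> [27]
push(21) -> [27, 21]
push(6) -> [27, 21, 6]
push(13) -> [27, 21, 6, 13]
push(15) -> [27, 21, 6, 13, 15]
pop() returns 15 -> [27, 21, 6, 13]
Final stack (bottom to top): [27, 21, 6, 13]


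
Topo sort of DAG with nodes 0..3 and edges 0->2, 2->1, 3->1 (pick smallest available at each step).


Kahn's algorithm, process smallest node first
Order: [0, 2, 3, 1]


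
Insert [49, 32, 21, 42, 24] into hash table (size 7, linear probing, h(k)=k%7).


Insertions: 49->slot 0; 32->slot 4; 21->slot 1; 42->slot 2; 24->slot 3
Table: [49, 21, 42, 24, 32, None, None]


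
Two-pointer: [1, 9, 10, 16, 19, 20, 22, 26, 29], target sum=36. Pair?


Two pointers: lo=0, hi=8
Found pair: (10, 26) summing to 36


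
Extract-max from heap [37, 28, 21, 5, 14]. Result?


Max = 37
Replace root with last, heapify down
Resulting heap: [28, 14, 21, 5]


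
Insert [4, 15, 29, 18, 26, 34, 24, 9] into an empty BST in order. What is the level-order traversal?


Root = 4; build tree by BST insertion.
Level-Order traversal: [4, 15, 9, 29, 18, 34, 26, 24]


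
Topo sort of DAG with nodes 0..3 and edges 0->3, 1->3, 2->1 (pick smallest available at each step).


Kahn's algorithm, process smallest node first
Order: [0, 2, 1, 3]


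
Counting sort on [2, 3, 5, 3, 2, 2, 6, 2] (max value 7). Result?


Count array: [0, 0, 4, 2, 0, 1, 1, 0]
Reconstruct: [2, 2, 2, 2, 3, 3, 5, 6]


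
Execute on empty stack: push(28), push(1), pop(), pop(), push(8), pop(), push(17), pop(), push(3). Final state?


push(28) -> [28]
push(1) -> [28, 1]
pop() returns 1 -> [28]
pop() returns 28 -> []
push(8) -> [8]
pop() returns 8 -> []
push(17) -> [17]
pop() returns 17 -> []
push(3) -> [3]
Final stack (bottom to top): [3]


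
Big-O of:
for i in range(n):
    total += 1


Per nesting level: O(n) = O(n)
Complexity: O(n)


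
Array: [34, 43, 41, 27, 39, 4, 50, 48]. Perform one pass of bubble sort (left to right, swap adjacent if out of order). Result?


After one pass: [34, 41, 27, 39, 4, 43, 48, 50]


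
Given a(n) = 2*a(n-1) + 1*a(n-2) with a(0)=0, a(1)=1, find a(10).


Build bottom-up:
...a(8)=408, a(9)=985, a(10)=2*985+1*408=2378


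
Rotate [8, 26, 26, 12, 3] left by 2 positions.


Left rotate by 2: [26, 12, 3, 8, 26]


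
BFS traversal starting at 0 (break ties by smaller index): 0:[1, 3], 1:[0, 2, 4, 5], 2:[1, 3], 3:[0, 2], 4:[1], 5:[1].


BFS queue: start with [0]
Visit order: [0, 1, 3, 2, 4, 5]


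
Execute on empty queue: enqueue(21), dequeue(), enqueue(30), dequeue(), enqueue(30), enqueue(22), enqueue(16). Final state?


enqueue(21) -> [21]
dequeue() returns 21 -> []
enqueue(30) -> [30]
dequeue() returns 30 -> []
enqueue(30) -> [30]
enqueue(22) -> [30, 22]
enqueue(16) -> [30, 22, 16]
Final queue (front to back): [30, 22, 16]


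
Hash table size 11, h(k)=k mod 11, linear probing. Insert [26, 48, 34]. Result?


Insertions: 26->slot 4; 48->slot 5; 34->slot 1
Table: [None, 34, None, None, 26, 48, None, None, None, None, None]


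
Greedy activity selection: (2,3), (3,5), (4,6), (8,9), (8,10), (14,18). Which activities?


Greedy: pick earliest-ending, then skip overlaps.
Selected (4 activities): [(2, 3), (3, 5), (8, 9), (14, 18)]


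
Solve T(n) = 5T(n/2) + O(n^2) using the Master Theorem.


a=5, b=2, c=2. log_2(5)=2.322 > c=2. Case 1: O(n^log_b(a)) = O(n^2.322)
Complexity: O(n^2.322)


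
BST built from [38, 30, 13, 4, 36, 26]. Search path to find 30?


BST root = 38
Search for 30: compare at each node
Path: [38, 30]


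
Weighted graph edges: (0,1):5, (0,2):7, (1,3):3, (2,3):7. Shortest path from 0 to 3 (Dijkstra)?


Dijkstra from 0:
Distances: {0: 0, 1: 5, 2: 7, 3: 8}
Shortest distance to 3 = 8, path = [0, 1, 3]


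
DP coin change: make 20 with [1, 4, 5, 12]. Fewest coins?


dp[0]=0; dp[i]=1+min(dp[i-c] for c in coins)
...dp[15]=3, dp[16]=2, dp[17]=2, dp[18]=3, dp[19]=4, dp[20]=3
Minimum coins for 20 = 3


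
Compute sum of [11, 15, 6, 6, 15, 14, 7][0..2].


Prefix sums: [0, 11, 26, 32, 38, 53, 67, 74]
Sum[0..2] = prefix[3] - prefix[0] = 32 - 0 = 32


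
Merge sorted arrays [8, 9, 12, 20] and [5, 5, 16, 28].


Compare heads, take smaller each step.
Merged: [5, 5, 8, 9, 12, 16, 20, 28]


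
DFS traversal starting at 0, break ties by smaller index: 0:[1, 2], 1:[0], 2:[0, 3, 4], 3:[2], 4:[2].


DFS stack-based: start with [0]
Visit order: [0, 1, 2, 3, 4]


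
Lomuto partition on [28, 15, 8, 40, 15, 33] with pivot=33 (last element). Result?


Elements <= 33 go left of pivot.
Result: [28, 15, 8, 15, 33, 40], pivot at index 4


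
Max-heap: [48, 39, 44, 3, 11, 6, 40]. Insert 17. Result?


Append 17: [48, 39, 44, 3, 11, 6, 40, 17]
Bubble up: swap idx 7(17) with idx 3(3)
Result: [48, 39, 44, 17, 11, 6, 40, 3]


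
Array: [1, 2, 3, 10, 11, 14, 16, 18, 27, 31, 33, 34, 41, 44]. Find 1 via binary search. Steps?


Search for 1:
[0,13] mid=6 arr[6]=16
[0,5] mid=2 arr[2]=3
[0,1] mid=0 arr[0]=1
Total: 3 comparisons


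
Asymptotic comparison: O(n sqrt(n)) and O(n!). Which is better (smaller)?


n^1.5 grows slower than factorial
O(n sqrt(n)) is asymptotically smaller; O(n!) grows faster


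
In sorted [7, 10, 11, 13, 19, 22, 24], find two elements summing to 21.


Two pointers: lo=0, hi=6
Found pair: (10, 11) summing to 21


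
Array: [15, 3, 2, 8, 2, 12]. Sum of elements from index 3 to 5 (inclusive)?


Prefix sums: [0, 15, 18, 20, 28, 30, 42]
Sum[3..5] = prefix[6] - prefix[3] = 42 - 20 = 22


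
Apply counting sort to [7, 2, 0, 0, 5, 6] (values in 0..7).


Count array: [2, 0, 1, 0, 0, 1, 1, 1]
Reconstruct: [0, 0, 2, 5, 6, 7]


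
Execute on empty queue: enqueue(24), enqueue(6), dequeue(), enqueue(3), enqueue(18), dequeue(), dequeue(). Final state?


enqueue(24) -> [24]
enqueue(6) -> [24, 6]
dequeue() returns 24 -> [6]
enqueue(3) -> [6, 3]
enqueue(18) -> [6, 3, 18]
dequeue() returns 6 -> [3, 18]
dequeue() returns 3 -> [18]
Final queue (front to back): [18]


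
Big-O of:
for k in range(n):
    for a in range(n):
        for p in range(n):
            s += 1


Per nesting level: O(n) * O(n) * O(n) = O(n^3)
Complexity: O(n^3)


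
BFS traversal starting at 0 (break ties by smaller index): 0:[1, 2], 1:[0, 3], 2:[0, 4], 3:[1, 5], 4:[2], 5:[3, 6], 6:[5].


BFS queue: start with [0]
Visit order: [0, 1, 2, 3, 4, 5, 6]


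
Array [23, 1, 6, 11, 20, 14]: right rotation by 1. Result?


Right rotate by 1: [14, 23, 1, 6, 11, 20]


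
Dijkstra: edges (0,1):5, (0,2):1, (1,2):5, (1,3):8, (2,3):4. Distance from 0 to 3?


Dijkstra from 0:
Distances: {0: 0, 1: 5, 2: 1, 3: 5}
Shortest distance to 3 = 5, path = [0, 2, 3]


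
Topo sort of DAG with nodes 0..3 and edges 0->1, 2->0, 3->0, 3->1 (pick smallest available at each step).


Kahn's algorithm, process smallest node first
Order: [2, 3, 0, 1]


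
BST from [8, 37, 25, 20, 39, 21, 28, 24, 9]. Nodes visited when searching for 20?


BST root = 8
Search for 20: compare at each node
Path: [8, 37, 25, 20]


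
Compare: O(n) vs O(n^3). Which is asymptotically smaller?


linear grows slower than cubic
O(n) is asymptotically smaller; O(n^3) grows faster


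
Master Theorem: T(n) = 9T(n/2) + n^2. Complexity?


a=9, b=2, c=2. log_2(9)=3.170 > c=2. Case 1: O(n^log_b(a)) = O(n^3.170)
Complexity: O(n^3.170)


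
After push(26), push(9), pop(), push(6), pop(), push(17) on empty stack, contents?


push(26) -> [26]
push(9) -> [26, 9]
pop() returns 9 -> [26]
push(6) -> [26, 6]
pop() returns 6 -> [26]
push(17) -> [26, 17]
Final stack (bottom to top): [26, 17]


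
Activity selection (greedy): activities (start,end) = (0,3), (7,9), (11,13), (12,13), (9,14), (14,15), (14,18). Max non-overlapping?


Greedy: pick earliest-ending, then skip overlaps.
Selected (4 activities): [(0, 3), (7, 9), (11, 13), (14, 15)]


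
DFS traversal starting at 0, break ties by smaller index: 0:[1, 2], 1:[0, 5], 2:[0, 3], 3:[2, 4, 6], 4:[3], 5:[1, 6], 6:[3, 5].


DFS stack-based: start with [0]
Visit order: [0, 1, 5, 6, 3, 2, 4]


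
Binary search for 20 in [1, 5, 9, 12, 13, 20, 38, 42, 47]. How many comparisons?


Search for 20:
[0,8] mid=4 arr[4]=13
[5,8] mid=6 arr[6]=38
[5,5] mid=5 arr[5]=20
Total: 3 comparisons


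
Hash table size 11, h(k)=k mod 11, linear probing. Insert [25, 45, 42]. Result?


Insertions: 25->slot 3; 45->slot 1; 42->slot 9
Table: [None, 45, None, 25, None, None, None, None, None, 42, None]


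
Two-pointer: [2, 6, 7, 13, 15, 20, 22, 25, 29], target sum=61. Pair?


Two pointers: lo=0, hi=8
No pair sums to 61


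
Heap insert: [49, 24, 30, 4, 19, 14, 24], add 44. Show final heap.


Append 44: [49, 24, 30, 4, 19, 14, 24, 44]
Bubble up: swap idx 7(44) with idx 3(4); swap idx 3(44) with idx 1(24)
Result: [49, 44, 30, 24, 19, 14, 24, 4]


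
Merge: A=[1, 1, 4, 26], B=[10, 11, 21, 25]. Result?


Compare heads, take smaller each step.
Merged: [1, 1, 4, 10, 11, 21, 25, 26]


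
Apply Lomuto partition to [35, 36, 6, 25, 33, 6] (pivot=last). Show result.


Elements <= 6 go left of pivot.
Result: [6, 6, 35, 25, 33, 36], pivot at index 1


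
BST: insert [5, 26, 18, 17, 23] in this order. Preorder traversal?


Root = 5; build tree by BST insertion.
Preorder traversal: [5, 26, 18, 17, 23]


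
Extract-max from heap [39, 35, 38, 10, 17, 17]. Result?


Max = 39
Replace root with last, heapify down
Resulting heap: [38, 35, 17, 10, 17]


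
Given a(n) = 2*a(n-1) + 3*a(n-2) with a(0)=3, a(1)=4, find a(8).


Build bottom-up:
...a(6)=1277, a(7)=3826, a(8)=2*3826+3*1277=11483


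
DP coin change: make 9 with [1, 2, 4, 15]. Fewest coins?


dp[0]=0; dp[i]=1+min(dp[i-c] for c in coins)
...dp[4]=1, dp[5]=2, dp[6]=2, dp[7]=3, dp[8]=2, dp[9]=3
Minimum coins for 9 = 3


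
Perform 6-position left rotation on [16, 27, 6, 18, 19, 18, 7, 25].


Left rotate by 6: [7, 25, 16, 27, 6, 18, 19, 18]


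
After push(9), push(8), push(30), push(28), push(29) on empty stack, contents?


push(9) -> [9]
push(8) -> [9, 8]
push(30) -> [9, 8, 30]
push(28) -> [9, 8, 30, 28]
push(29) -> [9, 8, 30, 28, 29]
Final stack (bottom to top): [9, 8, 30, 28, 29]


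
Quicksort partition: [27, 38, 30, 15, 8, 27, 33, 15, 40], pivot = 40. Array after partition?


Elements <= 40 go left of pivot.
Result: [27, 38, 30, 15, 8, 27, 33, 15, 40], pivot at index 8


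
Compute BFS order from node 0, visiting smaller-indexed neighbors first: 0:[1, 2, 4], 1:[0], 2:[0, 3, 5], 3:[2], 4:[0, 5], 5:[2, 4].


BFS queue: start with [0]
Visit order: [0, 1, 2, 4, 3, 5]


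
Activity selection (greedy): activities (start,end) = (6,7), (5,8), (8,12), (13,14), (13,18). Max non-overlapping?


Greedy: pick earliest-ending, then skip overlaps.
Selected (3 activities): [(6, 7), (8, 12), (13, 14)]


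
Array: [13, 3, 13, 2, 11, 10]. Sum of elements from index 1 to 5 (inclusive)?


Prefix sums: [0, 13, 16, 29, 31, 42, 52]
Sum[1..5] = prefix[6] - prefix[1] = 52 - 13 = 39


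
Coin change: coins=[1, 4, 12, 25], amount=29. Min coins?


dp[0]=0; dp[i]=1+min(dp[i-c] for c in coins)
...dp[24]=2, dp[25]=1, dp[26]=2, dp[27]=3, dp[28]=3, dp[29]=2
Minimum coins for 29 = 2


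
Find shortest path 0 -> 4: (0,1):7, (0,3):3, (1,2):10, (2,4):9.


Dijkstra from 0:
Distances: {0: 0, 1: 7, 2: 17, 3: 3, 4: 26}
Shortest distance to 4 = 26, path = [0, 1, 2, 4]


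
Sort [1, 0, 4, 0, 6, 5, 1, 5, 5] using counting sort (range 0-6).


Count array: [2, 2, 0, 0, 1, 3, 1]
Reconstruct: [0, 0, 1, 1, 4, 5, 5, 5, 6]


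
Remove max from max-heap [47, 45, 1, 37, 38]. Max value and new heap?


Max = 47
Replace root with last, heapify down
Resulting heap: [45, 38, 1, 37]


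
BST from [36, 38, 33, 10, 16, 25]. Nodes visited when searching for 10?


BST root = 36
Search for 10: compare at each node
Path: [36, 33, 10]


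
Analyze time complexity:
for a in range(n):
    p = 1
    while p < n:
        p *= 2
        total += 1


Per nesting level: O(n) * O(log n) = O(n log n)
Complexity: O(n log n)
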